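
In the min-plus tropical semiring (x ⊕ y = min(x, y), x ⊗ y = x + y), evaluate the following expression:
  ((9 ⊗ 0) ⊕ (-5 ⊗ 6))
((9 ⊗ 0) ⊕ (-5 ⊗ 6)) = 1

Expand innermost to outermost. Recall ⊕ takes the minimum of its arguments and ⊗ takes their sum. Working out the expression ((9 ⊗ 0) ⊕ (-5 ⊗ 6)) gives 1.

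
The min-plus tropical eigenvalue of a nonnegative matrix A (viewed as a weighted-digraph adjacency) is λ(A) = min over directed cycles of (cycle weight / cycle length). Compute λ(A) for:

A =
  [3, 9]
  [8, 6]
λ(A) = 3

Enumerate directed cycles and compute their means (weight / length). Sample:
  cycle 0 → 0: weight = 3, length = 1, mean = 3/1 ≈ 3.000
  cycle 1 → 1: weight = 6, length = 1, mean = 6/1 ≈ 6.000
  cycle 0 → 1 → 0: weight = 17, length = 2, mean = 17/2 ≈ 8.500
  cycle 1 → 0 → 1: weight = 17, length = 2, mean = 17/2 ≈ 8.500
Minimum mean = 3.000, attained e.g. along the cycle 0 → 0 with weight 3 and length 1. So λ(A) = 3/1 = 3.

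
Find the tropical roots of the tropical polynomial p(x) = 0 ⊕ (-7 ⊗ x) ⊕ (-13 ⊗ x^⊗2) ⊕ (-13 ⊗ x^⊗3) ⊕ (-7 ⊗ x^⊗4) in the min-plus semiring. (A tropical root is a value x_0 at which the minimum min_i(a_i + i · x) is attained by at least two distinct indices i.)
Roots: {-6, 0, 6, 7}

Each tropical root is a break point of the lower envelope of the lines y = a_i + i · x (there are 5 lines, with slopes 0, 1, ..., 4). Only the lines that attain the minimum somewhere contribute to roots; other lines are dominated. Here the surviving (envelope) indices are i = 4, i = 3, i = 2, i = 1, i = 0.
Intersections between consecutive envelope lines give the roots: for adjacent envelope indices i < j the intersection is x = (a_i − a_j) / (j − i). Reading off the sorted break points: {-6, 0, 6, 7}.
Verification: at each break x_0, at least two indices attain the minimum of min_i(a_i + i · x_0).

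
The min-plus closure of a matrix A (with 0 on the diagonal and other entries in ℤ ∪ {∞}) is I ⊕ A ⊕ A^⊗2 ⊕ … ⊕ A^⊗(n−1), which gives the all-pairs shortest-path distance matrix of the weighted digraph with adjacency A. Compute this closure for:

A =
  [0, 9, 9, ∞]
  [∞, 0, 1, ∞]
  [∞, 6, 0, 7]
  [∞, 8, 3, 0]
Closure =
  [0, 9, 9, 16]
  [∞, 0, 1, 8]
  [∞, 6, 0, 7]
  [∞, 8, 3, 0]

This is the Floyd-Warshall all-pairs shortest-path computation. For each intermediate vertex k = 0, 1, …, 3, update dist[i][j] ← min(dist[i][j], dist[i][k] + dist[k][j]). The final matrix gives, for each (i, j), the minimum total weight of any directed path from i to j (possibly empty when i = j).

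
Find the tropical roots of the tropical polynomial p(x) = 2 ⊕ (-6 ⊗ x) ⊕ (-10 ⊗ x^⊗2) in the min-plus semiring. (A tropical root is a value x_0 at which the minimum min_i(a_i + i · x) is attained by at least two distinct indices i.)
Roots: {4, 8}

Each tropical root is a break point of the lower envelope of the lines y = a_i + i · x (there are 3 lines, with slopes 0, 1, ..., 2). Only the lines that attain the minimum somewhere contribute to roots; other lines are dominated. Here the surviving (envelope) indices are i = 2, i = 1, i = 0.
Intersections between consecutive envelope lines give the roots: for adjacent envelope indices i < j the intersection is x = (a_i − a_j) / (j − i). Reading off the sorted break points: {4, 8}.
Verification: at each break x_0, at least two indices attain the minimum of min_i(a_i + i · x_0).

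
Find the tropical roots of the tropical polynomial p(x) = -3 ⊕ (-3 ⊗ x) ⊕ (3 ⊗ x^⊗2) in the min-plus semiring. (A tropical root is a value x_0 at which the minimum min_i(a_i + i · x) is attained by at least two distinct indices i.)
Roots: {-6, 0}

Each tropical root is a break point of the lower envelope of the lines y = a_i + i · x (there are 3 lines, with slopes 0, 1, ..., 2). Only the lines that attain the minimum somewhere contribute to roots; other lines are dominated. Here the surviving (envelope) indices are i = 2, i = 1, i = 0.
Intersections between consecutive envelope lines give the roots: for adjacent envelope indices i < j the intersection is x = (a_i − a_j) / (j − i). Reading off the sorted break points: {-6, 0}.
Verification: at each break x_0, at least two indices attain the minimum of min_i(a_i + i · x_0).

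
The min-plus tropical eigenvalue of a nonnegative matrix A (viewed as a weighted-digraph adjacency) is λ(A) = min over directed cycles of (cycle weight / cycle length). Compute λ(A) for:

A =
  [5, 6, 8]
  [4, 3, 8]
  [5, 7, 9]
λ(A) = 3

Enumerate directed cycles and compute their means (weight / length). Sample:
  cycle 0 → 0: weight = 5, length = 1, mean = 5/1 ≈ 5.000
  cycle 1 → 1: weight = 3, length = 1, mean = 3/1 ≈ 3.000
  cycle 2 → 2: weight = 9, length = 1, mean = 9/1 ≈ 9.000
  cycle 0 → 1 → 0: weight = 10, length = 2, mean = 10/2 ≈ 5.000
  cycle 0 → 2 → 0: weight = 13, length = 2, mean = 13/2 ≈ 6.500
  cycle 1 → 0 → 1: weight = 10, length = 2, mean = 10/2 ≈ 5.000
Minimum mean = 3.000, attained e.g. along the cycle 1 → 1 with weight 3 and length 1. So λ(A) = 3/1 = 3.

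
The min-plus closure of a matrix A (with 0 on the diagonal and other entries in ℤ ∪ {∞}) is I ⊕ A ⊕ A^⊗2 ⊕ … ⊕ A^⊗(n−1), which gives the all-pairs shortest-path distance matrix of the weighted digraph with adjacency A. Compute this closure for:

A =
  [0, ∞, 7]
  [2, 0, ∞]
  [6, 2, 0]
Closure =
  [0, 9, 7]
  [2, 0, 9]
  [4, 2, 0]

This is the Floyd-Warshall all-pairs shortest-path computation. For each intermediate vertex k = 0, 1, …, 2, update dist[i][j] ← min(dist[i][j], dist[i][k] + dist[k][j]). The final matrix gives, for each (i, j), the minimum total weight of any directed path from i to j (possibly empty when i = j).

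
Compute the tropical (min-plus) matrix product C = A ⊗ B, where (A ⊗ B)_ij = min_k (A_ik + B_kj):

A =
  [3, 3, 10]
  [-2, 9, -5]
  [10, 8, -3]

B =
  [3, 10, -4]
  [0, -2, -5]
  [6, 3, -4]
A ⊗ B =
  [3, 1, -2]
  [1, -2, -9]
  [3, 0, -7]

Apply the min-plus product entry-by-entry:
  C[0][0] = min over k of (A[0][0] + B[0][0] = 3 + 3 = 6, A[0][1] + B[1][0] = 3 + 0 = 3, A[0][2] + B[2][0] = 10 + 6 = 16) = 3 (attained at k = 1)
  C[0][1] = min over k of (A[0][0] + B[0][1] = 3 + 10 = 13, A[0][1] + B[1][1] = 3 + -2 = 1, A[0][2] + B[2][1] = 10 + 3 = 13) = 1 (attained at k = 1)
  C[0][2] = min over k of (A[0][0] + B[0][2] = 3 + -4 = -1, A[0][1] + B[1][2] = 3 + -5 = -2, A[0][2] + B[2][2] = 10 + -4 = 6) = -2 (attained at k = 1)
  C[1][0] = min over k of (A[1][0] + B[0][0] = -2 + 3 = 1, A[1][1] + B[1][0] = 9 + 0 = 9, A[1][2] + B[2][0] = -5 + 6 = 1) = 1 (attained at k = 0)
  C[1][1] = min over k of (A[1][0] + B[0][1] = -2 + 10 = 8, A[1][1] + B[1][1] = 9 + -2 = 7, A[1][2] + B[2][1] = -5 + 3 = -2) = -2 (attained at k = 2)
  C[1][2] = min over k of (A[1][0] + B[0][2] = -2 + -4 = -6, A[1][1] + B[1][2] = 9 + -5 = 4, A[1][2] + B[2][2] = -5 + -4 = -9) = -9 (attained at k = 2)
  C[2][0] = min over k of (A[2][0] + B[0][0] = 10 + 3 = 13, A[2][1] + B[1][0] = 8 + 0 = 8, A[2][2] + B[2][0] = -3 + 6 = 3) = 3 (attained at k = 2)
  C[2][1] = min over k of (A[2][0] + B[0][1] = 10 + 10 = 20, A[2][1] + B[1][1] = 8 + -2 = 6, A[2][2] + B[2][1] = -3 + 3 = 0) = 0 (attained at k = 2)
  C[2][2] = min over k of (A[2][0] + B[0][2] = 10 + -4 = 6, A[2][1] + B[1][2] = 8 + -5 = 3, A[2][2] + B[2][2] = -3 + -4 = -7) = -7 (attained at k = 2)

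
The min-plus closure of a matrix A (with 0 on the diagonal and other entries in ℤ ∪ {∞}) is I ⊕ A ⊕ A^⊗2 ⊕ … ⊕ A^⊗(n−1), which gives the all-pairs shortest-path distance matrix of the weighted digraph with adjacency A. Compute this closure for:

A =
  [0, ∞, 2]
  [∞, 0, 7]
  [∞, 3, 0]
Closure =
  [0, 5, 2]
  [∞, 0, 7]
  [∞, 3, 0]

This is the Floyd-Warshall all-pairs shortest-path computation. For each intermediate vertex k = 0, 1, …, 2, update dist[i][j] ← min(dist[i][j], dist[i][k] + dist[k][j]). The final matrix gives, for each (i, j), the minimum total weight of any directed path from i to j (possibly empty when i = j).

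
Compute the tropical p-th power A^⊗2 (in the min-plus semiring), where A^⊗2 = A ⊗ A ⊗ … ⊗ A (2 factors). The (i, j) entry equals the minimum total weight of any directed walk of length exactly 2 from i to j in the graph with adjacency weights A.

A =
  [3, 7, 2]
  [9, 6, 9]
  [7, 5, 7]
A^⊗2 =
  [6, 7, 5]
  [12, 12, 11]
  [10, 11, 9]

Each entry (A^⊗2)_ij equals the minimum over all length-2 walks i = v_0 → v_1 → … → v_2 = j of Σ_t A[v_t][v_{t+1}]. For example, for (i, j) = (0, 2) we minimise over 3 possible intermediate vertex sequences; the minimum is 5, attained along the walk 0 → 0 → 2.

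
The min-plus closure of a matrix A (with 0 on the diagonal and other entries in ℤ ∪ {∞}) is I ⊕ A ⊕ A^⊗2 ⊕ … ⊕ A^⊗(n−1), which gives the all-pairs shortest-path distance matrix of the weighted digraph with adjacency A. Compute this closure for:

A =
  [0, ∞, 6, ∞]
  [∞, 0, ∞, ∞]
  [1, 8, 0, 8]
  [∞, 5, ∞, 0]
Closure =
  [0, 14, 6, 14]
  [∞, 0, ∞, ∞]
  [1, 8, 0, 8]
  [∞, 5, ∞, 0]

This is the Floyd-Warshall all-pairs shortest-path computation. For each intermediate vertex k = 0, 1, …, 3, update dist[i][j] ← min(dist[i][j], dist[i][k] + dist[k][j]). The final matrix gives, for each (i, j), the minimum total weight of any directed path from i to j (possibly empty when i = j).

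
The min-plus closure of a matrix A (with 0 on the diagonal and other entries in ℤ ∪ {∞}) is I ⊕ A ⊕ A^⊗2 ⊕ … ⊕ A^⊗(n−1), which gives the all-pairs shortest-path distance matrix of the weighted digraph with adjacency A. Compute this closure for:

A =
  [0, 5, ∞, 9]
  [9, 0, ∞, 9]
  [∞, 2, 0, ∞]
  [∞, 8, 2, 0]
Closure =
  [0, 5, 11, 9]
  [9, 0, 11, 9]
  [11, 2, 0, 11]
  [13, 4, 2, 0]

This is the Floyd-Warshall all-pairs shortest-path computation. For each intermediate vertex k = 0, 1, …, 3, update dist[i][j] ← min(dist[i][j], dist[i][k] + dist[k][j]). The final matrix gives, for each (i, j), the minimum total weight of any directed path from i to j (possibly empty when i = j).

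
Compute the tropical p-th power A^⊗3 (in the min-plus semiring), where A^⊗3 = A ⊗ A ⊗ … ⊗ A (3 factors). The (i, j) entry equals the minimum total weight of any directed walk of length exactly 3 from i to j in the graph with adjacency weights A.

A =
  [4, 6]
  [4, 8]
A^⊗3 =
  [12, 14]
  [12, 14]

Each entry (A^⊗3)_ij equals the minimum over all length-3 walks i = v_0 → v_1 → … → v_3 = j of Σ_t A[v_t][v_{t+1}]. For example, for (i, j) = (0, 1) we minimise over 4 possible intermediate vertex sequences; the minimum is 14, attained along the walk 0 → 0 → 0 → 1.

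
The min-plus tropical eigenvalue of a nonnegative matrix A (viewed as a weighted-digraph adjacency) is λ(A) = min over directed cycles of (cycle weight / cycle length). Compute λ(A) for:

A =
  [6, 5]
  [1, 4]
λ(A) = 3

Enumerate directed cycles and compute their means (weight / length). Sample:
  cycle 0 → 0: weight = 6, length = 1, mean = 6/1 ≈ 6.000
  cycle 1 → 1: weight = 4, length = 1, mean = 4/1 ≈ 4.000
  cycle 0 → 1 → 0: weight = 6, length = 2, mean = 6/2 ≈ 3.000
  cycle 1 → 0 → 1: weight = 6, length = 2, mean = 6/2 ≈ 3.000
Minimum mean = 3.000, attained e.g. along the cycle 0 → 1 → 0 with weight 6 and length 2. So λ(A) = 6/2 = 3.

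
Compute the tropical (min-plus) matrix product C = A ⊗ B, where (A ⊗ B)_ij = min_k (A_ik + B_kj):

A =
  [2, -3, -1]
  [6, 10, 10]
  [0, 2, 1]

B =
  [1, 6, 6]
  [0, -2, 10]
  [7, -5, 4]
A ⊗ B =
  [-3, -6, 3]
  [7, 5, 12]
  [1, -4, 5]

Apply the min-plus product entry-by-entry:
  C[0][0] = min over k of (A[0][0] + B[0][0] = 2 + 1 = 3, A[0][1] + B[1][0] = -3 + 0 = -3, A[0][2] + B[2][0] = -1 + 7 = 6) = -3 (attained at k = 1)
  C[0][1] = min over k of (A[0][0] + B[0][1] = 2 + 6 = 8, A[0][1] + B[1][1] = -3 + -2 = -5, A[0][2] + B[2][1] = -1 + -5 = -6) = -6 (attained at k = 2)
  C[0][2] = min over k of (A[0][0] + B[0][2] = 2 + 6 = 8, A[0][1] + B[1][2] = -3 + 10 = 7, A[0][2] + B[2][2] = -1 + 4 = 3) = 3 (attained at k = 2)
  C[1][0] = min over k of (A[1][0] + B[0][0] = 6 + 1 = 7, A[1][1] + B[1][0] = 10 + 0 = 10, A[1][2] + B[2][0] = 10 + 7 = 17) = 7 (attained at k = 0)
  C[1][1] = min over k of (A[1][0] + B[0][1] = 6 + 6 = 12, A[1][1] + B[1][1] = 10 + -2 = 8, A[1][2] + B[2][1] = 10 + -5 = 5) = 5 (attained at k = 2)
  C[1][2] = min over k of (A[1][0] + B[0][2] = 6 + 6 = 12, A[1][1] + B[1][2] = 10 + 10 = 20, A[1][2] + B[2][2] = 10 + 4 = 14) = 12 (attained at k = 0)
  C[2][0] = min over k of (A[2][0] + B[0][0] = 0 + 1 = 1, A[2][1] + B[1][0] = 2 + 0 = 2, A[2][2] + B[2][0] = 1 + 7 = 8) = 1 (attained at k = 0)
  C[2][1] = min over k of (A[2][0] + B[0][1] = 0 + 6 = 6, A[2][1] + B[1][1] = 2 + -2 = 0, A[2][2] + B[2][1] = 1 + -5 = -4) = -4 (attained at k = 2)
  C[2][2] = min over k of (A[2][0] + B[0][2] = 0 + 6 = 6, A[2][1] + B[1][2] = 2 + 10 = 12, A[2][2] + B[2][2] = 1 + 4 = 5) = 5 (attained at k = 2)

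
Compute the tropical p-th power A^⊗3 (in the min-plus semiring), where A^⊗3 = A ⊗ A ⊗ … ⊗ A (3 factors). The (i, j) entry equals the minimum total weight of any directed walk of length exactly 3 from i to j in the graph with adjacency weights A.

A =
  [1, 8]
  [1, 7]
A^⊗3 =
  [3, 10]
  [3, 10]

Each entry (A^⊗3)_ij equals the minimum over all length-3 walks i = v_0 → v_1 → … → v_3 = j of Σ_t A[v_t][v_{t+1}]. For example, for (i, j) = (0, 1) we minimise over 4 possible intermediate vertex sequences; the minimum is 10, attained along the walk 0 → 0 → 0 → 1.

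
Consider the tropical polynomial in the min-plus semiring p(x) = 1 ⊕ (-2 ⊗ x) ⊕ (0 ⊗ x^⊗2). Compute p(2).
p(2) = 0

A tropical monomial a ⊗ x^⊗i evaluates to a + i · x. Evaluating each term at x = 2:
  Term 0 contributes 1 + 0 · 2 = 1
  Term 1 contributes -2 + 1 · 2 = 0
  Term 2 contributes 0 + 2 · 2 = 4
p(2) = ⊕ of these = min[1, 0, 4] = 0.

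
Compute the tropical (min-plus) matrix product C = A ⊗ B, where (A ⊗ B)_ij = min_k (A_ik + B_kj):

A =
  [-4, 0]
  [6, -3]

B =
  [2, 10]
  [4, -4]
A ⊗ B =
  [-2, -4]
  [1, -7]

Apply the min-plus product entry-by-entry:
  C[0][0] = min over k of (A[0][0] + B[0][0] = -4 + 2 = -2, A[0][1] + B[1][0] = 0 + 4 = 4) = -2 (attained at k = 0)
  C[0][1] = min over k of (A[0][0] + B[0][1] = -4 + 10 = 6, A[0][1] + B[1][1] = 0 + -4 = -4) = -4 (attained at k = 1)
  C[1][0] = min over k of (A[1][0] + B[0][0] = 6 + 2 = 8, A[1][1] + B[1][0] = -3 + 4 = 1) = 1 (attained at k = 1)
  C[1][1] = min over k of (A[1][0] + B[0][1] = 6 + 10 = 16, A[1][1] + B[1][1] = -3 + -4 = -7) = -7 (attained at k = 1)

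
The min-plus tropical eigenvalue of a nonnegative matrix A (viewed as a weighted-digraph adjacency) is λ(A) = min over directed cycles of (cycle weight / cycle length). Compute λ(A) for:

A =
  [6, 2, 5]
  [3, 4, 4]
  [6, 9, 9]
λ(A) = 5/2

Enumerate directed cycles and compute their means (weight / length). Sample:
  cycle 0 → 0: weight = 6, length = 1, mean = 6/1 ≈ 6.000
  cycle 1 → 1: weight = 4, length = 1, mean = 4/1 ≈ 4.000
  cycle 2 → 2: weight = 9, length = 1, mean = 9/1 ≈ 9.000
  cycle 0 → 1 → 0: weight = 5, length = 2, mean = 5/2 ≈ 2.500
  cycle 0 → 2 → 0: weight = 11, length = 2, mean = 11/2 ≈ 5.500
  cycle 1 → 0 → 1: weight = 5, length = 2, mean = 5/2 ≈ 2.500
Minimum mean = 2.500, attained e.g. along the cycle 0 → 1 → 0 with weight 5 and length 2. So λ(A) = 5/2 = 5/2.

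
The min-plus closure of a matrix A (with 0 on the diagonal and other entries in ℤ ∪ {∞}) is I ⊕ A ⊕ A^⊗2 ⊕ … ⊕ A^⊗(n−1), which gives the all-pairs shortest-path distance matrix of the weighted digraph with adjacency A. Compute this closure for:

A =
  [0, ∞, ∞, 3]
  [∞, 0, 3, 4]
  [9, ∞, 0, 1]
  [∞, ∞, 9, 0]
Closure =
  [0, ∞, 12, 3]
  [12, 0, 3, 4]
  [9, ∞, 0, 1]
  [18, ∞, 9, 0]

This is the Floyd-Warshall all-pairs shortest-path computation. For each intermediate vertex k = 0, 1, …, 3, update dist[i][j] ← min(dist[i][j], dist[i][k] + dist[k][j]). The final matrix gives, for each (i, j), the minimum total weight of any directed path from i to j (possibly empty when i = j).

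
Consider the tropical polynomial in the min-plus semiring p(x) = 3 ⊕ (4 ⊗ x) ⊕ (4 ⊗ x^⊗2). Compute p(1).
p(1) = 3

A tropical monomial a ⊗ x^⊗i evaluates to a + i · x. Evaluating each term at x = 1:
  Term 0 contributes 3 + 0 · 1 = 3
  Term 1 contributes 4 + 1 · 1 = 5
  Term 2 contributes 4 + 2 · 1 = 6
p(1) = ⊕ of these = min[3, 5, 6] = 3.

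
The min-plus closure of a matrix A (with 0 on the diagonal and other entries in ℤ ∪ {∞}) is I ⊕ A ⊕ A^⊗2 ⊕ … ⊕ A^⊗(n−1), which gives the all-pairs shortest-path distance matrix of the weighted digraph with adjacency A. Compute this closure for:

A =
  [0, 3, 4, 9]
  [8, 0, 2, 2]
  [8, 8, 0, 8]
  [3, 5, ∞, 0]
Closure =
  [0, 3, 4, 5]
  [5, 0, 2, 2]
  [8, 8, 0, 8]
  [3, 5, 7, 0]

This is the Floyd-Warshall all-pairs shortest-path computation. For each intermediate vertex k = 0, 1, …, 3, update dist[i][j] ← min(dist[i][j], dist[i][k] + dist[k][j]). The final matrix gives, for each (i, j), the minimum total weight of any directed path from i to j (possibly empty when i = j).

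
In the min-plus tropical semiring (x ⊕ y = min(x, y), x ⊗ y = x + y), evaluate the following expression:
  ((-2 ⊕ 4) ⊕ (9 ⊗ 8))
((-2 ⊕ 4) ⊕ (9 ⊗ 8)) = -2

Expand innermost to outermost. Recall ⊕ takes the minimum of its arguments and ⊗ takes their sum. Working out the expression ((-2 ⊕ 4) ⊕ (9 ⊗ 8)) gives -2.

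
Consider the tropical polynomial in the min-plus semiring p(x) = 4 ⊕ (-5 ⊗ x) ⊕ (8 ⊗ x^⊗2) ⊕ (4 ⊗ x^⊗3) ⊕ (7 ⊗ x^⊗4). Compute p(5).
p(5) = 0

A tropical monomial a ⊗ x^⊗i evaluates to a + i · x. Evaluating each term at x = 5:
  Term 0 contributes 4 + 0 · 5 = 4
  Term 1 contributes -5 + 1 · 5 = 0
  Term 2 contributes 8 + 2 · 5 = 18
  Term 3 contributes 4 + 3 · 5 = 19
  Term 4 contributes 7 + 4 · 5 = 27
p(5) = ⊕ of these = min[4, 0, 18, 19, 27] = 0.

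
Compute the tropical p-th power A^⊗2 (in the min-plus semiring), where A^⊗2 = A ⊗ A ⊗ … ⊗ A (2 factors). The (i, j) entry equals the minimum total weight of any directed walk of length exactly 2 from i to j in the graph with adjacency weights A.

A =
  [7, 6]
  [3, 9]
A^⊗2 =
  [9, 13]
  [10, 9]

Each entry (A^⊗2)_ij equals the minimum over all length-2 walks i = v_0 → v_1 → … → v_2 = j of Σ_t A[v_t][v_{t+1}]. For example, for (i, j) = (0, 1) we minimise over 2 possible intermediate vertex sequences; the minimum is 13, attained along the walk 0 → 0 → 1.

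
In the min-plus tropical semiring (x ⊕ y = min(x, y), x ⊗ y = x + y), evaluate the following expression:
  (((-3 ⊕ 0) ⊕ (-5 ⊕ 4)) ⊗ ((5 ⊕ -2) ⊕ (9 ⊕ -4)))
(((-3 ⊕ 0) ⊕ (-5 ⊕ 4)) ⊗ ((5 ⊕ -2) ⊕ (9 ⊕ -4))) = -9

Expand innermost to outermost. Recall ⊕ takes the minimum of its arguments and ⊗ takes their sum. Working out the expression (((-3 ⊕ 0) ⊕ (-5 ⊕ 4)) ⊗ ((5 ⊕ -2) ⊕ (9 ⊕ -4))) gives -9.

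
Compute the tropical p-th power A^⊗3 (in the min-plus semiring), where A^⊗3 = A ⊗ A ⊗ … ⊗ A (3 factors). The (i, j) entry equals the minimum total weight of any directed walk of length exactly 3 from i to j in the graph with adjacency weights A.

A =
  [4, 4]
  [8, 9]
A^⊗3 =
  [12, 12]
  [16, 16]

Each entry (A^⊗3)_ij equals the minimum over all length-3 walks i = v_0 → v_1 → … → v_3 = j of Σ_t A[v_t][v_{t+1}]. For example, for (i, j) = (0, 1) we minimise over 4 possible intermediate vertex sequences; the minimum is 12, attained along the walk 0 → 0 → 0 → 1.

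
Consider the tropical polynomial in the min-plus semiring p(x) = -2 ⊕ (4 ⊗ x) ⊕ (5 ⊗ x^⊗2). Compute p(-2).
p(-2) = -2

A tropical monomial a ⊗ x^⊗i evaluates to a + i · x. Evaluating each term at x = -2:
  Term 0 contributes -2 + 0 · -2 = -2
  Term 1 contributes 4 + 1 · -2 = 2
  Term 2 contributes 5 + 2 · -2 = 1
p(-2) = ⊕ of these = min[-2, 2, 1] = -2.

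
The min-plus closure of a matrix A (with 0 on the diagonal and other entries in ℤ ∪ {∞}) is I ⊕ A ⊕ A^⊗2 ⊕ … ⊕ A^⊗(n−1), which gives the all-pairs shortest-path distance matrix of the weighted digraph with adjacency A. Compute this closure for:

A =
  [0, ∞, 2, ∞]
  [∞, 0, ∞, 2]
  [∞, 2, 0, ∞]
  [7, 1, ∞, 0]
Closure =
  [0, 4, 2, 6]
  [9, 0, 11, 2]
  [11, 2, 0, 4]
  [7, 1, 9, 0]

This is the Floyd-Warshall all-pairs shortest-path computation. For each intermediate vertex k = 0, 1, …, 3, update dist[i][j] ← min(dist[i][j], dist[i][k] + dist[k][j]). The final matrix gives, for each (i, j), the minimum total weight of any directed path from i to j (possibly empty when i = j).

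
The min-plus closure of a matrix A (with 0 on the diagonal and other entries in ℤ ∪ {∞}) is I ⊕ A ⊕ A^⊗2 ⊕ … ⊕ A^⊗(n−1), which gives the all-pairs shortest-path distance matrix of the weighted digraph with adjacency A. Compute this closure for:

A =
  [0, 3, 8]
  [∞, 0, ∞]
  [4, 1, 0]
Closure =
  [0, 3, 8]
  [∞, 0, ∞]
  [4, 1, 0]

This is the Floyd-Warshall all-pairs shortest-path computation. For each intermediate vertex k = 0, 1, …, 2, update dist[i][j] ← min(dist[i][j], dist[i][k] + dist[k][j]). The final matrix gives, for each (i, j), the minimum total weight of any directed path from i to j (possibly empty when i = j).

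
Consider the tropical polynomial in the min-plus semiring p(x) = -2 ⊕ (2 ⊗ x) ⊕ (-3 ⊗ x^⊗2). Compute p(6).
p(6) = -2

A tropical monomial a ⊗ x^⊗i evaluates to a + i · x. Evaluating each term at x = 6:
  Term 0 contributes -2 + 0 · 6 = -2
  Term 1 contributes 2 + 1 · 6 = 8
  Term 2 contributes -3 + 2 · 6 = 9
p(6) = ⊕ of these = min[-2, 8, 9] = -2.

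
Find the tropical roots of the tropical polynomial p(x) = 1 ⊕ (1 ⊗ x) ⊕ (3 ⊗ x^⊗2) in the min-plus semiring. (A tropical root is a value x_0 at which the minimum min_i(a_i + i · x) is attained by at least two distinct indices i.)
Roots: {-2, 0}

Each tropical root is a break point of the lower envelope of the lines y = a_i + i · x (there are 3 lines, with slopes 0, 1, ..., 2). Only the lines that attain the minimum somewhere contribute to roots; other lines are dominated. Here the surviving (envelope) indices are i = 2, i = 1, i = 0.
Intersections between consecutive envelope lines give the roots: for adjacent envelope indices i < j the intersection is x = (a_i − a_j) / (j − i). Reading off the sorted break points: {-2, 0}.
Verification: at each break x_0, at least two indices attain the minimum of min_i(a_i + i · x_0).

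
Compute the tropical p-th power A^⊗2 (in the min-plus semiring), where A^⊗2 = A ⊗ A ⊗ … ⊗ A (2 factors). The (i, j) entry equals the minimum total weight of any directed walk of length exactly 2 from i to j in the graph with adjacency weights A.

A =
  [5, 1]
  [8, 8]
A^⊗2 =
  [9, 6]
  [13, 9]

Each entry (A^⊗2)_ij equals the minimum over all length-2 walks i = v_0 → v_1 → … → v_2 = j of Σ_t A[v_t][v_{t+1}]. For example, for (i, j) = (0, 1) we minimise over 2 possible intermediate vertex sequences; the minimum is 6, attained along the walk 0 → 0 → 1.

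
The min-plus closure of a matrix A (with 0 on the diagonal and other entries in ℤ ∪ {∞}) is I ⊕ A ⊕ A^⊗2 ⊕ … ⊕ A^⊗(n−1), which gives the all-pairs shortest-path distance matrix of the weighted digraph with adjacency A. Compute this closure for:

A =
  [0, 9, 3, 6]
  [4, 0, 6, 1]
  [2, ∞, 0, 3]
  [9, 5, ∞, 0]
Closure =
  [0, 9, 3, 6]
  [4, 0, 6, 1]
  [2, 8, 0, 3]
  [9, 5, 11, 0]

This is the Floyd-Warshall all-pairs shortest-path computation. For each intermediate vertex k = 0, 1, …, 3, update dist[i][j] ← min(dist[i][j], dist[i][k] + dist[k][j]). The final matrix gives, for each (i, j), the minimum total weight of any directed path from i to j (possibly empty when i = j).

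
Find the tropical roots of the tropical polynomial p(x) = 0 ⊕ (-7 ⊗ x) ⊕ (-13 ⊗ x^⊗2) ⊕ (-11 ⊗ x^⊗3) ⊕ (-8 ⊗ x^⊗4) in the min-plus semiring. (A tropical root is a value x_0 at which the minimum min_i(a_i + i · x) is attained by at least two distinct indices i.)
Roots: {-3, -2, 6, 7}

Each tropical root is a break point of the lower envelope of the lines y = a_i + i · x (there are 5 lines, with slopes 0, 1, ..., 4). Only the lines that attain the minimum somewhere contribute to roots; other lines are dominated. Here the surviving (envelope) indices are i = 4, i = 3, i = 2, i = 1, i = 0.
Intersections between consecutive envelope lines give the roots: for adjacent envelope indices i < j the intersection is x = (a_i − a_j) / (j − i). Reading off the sorted break points: {-3, -2, 6, 7}.
Verification: at each break x_0, at least two indices attain the minimum of min_i(a_i + i · x_0).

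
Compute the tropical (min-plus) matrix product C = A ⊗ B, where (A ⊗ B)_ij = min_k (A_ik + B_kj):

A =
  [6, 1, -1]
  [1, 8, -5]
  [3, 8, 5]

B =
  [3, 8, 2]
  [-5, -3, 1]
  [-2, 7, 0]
A ⊗ B =
  [-4, -2, -1]
  [-7, 2, -5]
  [3, 5, 5]

Apply the min-plus product entry-by-entry:
  C[0][0] = min over k of (A[0][0] + B[0][0] = 6 + 3 = 9, A[0][1] + B[1][0] = 1 + -5 = -4, A[0][2] + B[2][0] = -1 + -2 = -3) = -4 (attained at k = 1)
  C[0][1] = min over k of (A[0][0] + B[0][1] = 6 + 8 = 14, A[0][1] + B[1][1] = 1 + -3 = -2, A[0][2] + B[2][1] = -1 + 7 = 6) = -2 (attained at k = 1)
  C[0][2] = min over k of (A[0][0] + B[0][2] = 6 + 2 = 8, A[0][1] + B[1][2] = 1 + 1 = 2, A[0][2] + B[2][2] = -1 + 0 = -1) = -1 (attained at k = 2)
  C[1][0] = min over k of (A[1][0] + B[0][0] = 1 + 3 = 4, A[1][1] + B[1][0] = 8 + -5 = 3, A[1][2] + B[2][0] = -5 + -2 = -7) = -7 (attained at k = 2)
  C[1][1] = min over k of (A[1][0] + B[0][1] = 1 + 8 = 9, A[1][1] + B[1][1] = 8 + -3 = 5, A[1][2] + B[2][1] = -5 + 7 = 2) = 2 (attained at k = 2)
  C[1][2] = min over k of (A[1][0] + B[0][2] = 1 + 2 = 3, A[1][1] + B[1][2] = 8 + 1 = 9, A[1][2] + B[2][2] = -5 + 0 = -5) = -5 (attained at k = 2)
  C[2][0] = min over k of (A[2][0] + B[0][0] = 3 + 3 = 6, A[2][1] + B[1][0] = 8 + -5 = 3, A[2][2] + B[2][0] = 5 + -2 = 3) = 3 (attained at k = 1)
  C[2][1] = min over k of (A[2][0] + B[0][1] = 3 + 8 = 11, A[2][1] + B[1][1] = 8 + -3 = 5, A[2][2] + B[2][1] = 5 + 7 = 12) = 5 (attained at k = 1)
  C[2][2] = min over k of (A[2][0] + B[0][2] = 3 + 2 = 5, A[2][1] + B[1][2] = 8 + 1 = 9, A[2][2] + B[2][2] = 5 + 0 = 5) = 5 (attained at k = 0)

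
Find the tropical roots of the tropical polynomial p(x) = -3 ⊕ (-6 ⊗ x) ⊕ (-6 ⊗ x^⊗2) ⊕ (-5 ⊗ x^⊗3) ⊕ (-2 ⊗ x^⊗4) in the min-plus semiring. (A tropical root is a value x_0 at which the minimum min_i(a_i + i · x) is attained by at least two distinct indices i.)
Roots: {-3, -1, 0, 3}

Each tropical root is a break point of the lower envelope of the lines y = a_i + i · x (there are 5 lines, with slopes 0, 1, ..., 4). Only the lines that attain the minimum somewhere contribute to roots; other lines are dominated. Here the surviving (envelope) indices are i = 4, i = 3, i = 2, i = 1, i = 0.
Intersections between consecutive envelope lines give the roots: for adjacent envelope indices i < j the intersection is x = (a_i − a_j) / (j − i). Reading off the sorted break points: {-3, -1, 0, 3}.
Verification: at each break x_0, at least two indices attain the minimum of min_i(a_i + i · x_0).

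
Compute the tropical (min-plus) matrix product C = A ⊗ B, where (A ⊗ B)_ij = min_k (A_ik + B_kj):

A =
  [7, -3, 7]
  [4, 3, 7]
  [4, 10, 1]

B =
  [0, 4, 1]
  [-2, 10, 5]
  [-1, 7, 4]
A ⊗ B =
  [-5, 7, 2]
  [1, 8, 5]
  [0, 8, 5]

Apply the min-plus product entry-by-entry:
  C[0][0] = min over k of (A[0][0] + B[0][0] = 7 + 0 = 7, A[0][1] + B[1][0] = -3 + -2 = -5, A[0][2] + B[2][0] = 7 + -1 = 6) = -5 (attained at k = 1)
  C[0][1] = min over k of (A[0][0] + B[0][1] = 7 + 4 = 11, A[0][1] + B[1][1] = -3 + 10 = 7, A[0][2] + B[2][1] = 7 + 7 = 14) = 7 (attained at k = 1)
  C[0][2] = min over k of (A[0][0] + B[0][2] = 7 + 1 = 8, A[0][1] + B[1][2] = -3 + 5 = 2, A[0][2] + B[2][2] = 7 + 4 = 11) = 2 (attained at k = 1)
  C[1][0] = min over k of (A[1][0] + B[0][0] = 4 + 0 = 4, A[1][1] + B[1][0] = 3 + -2 = 1, A[1][2] + B[2][0] = 7 + -1 = 6) = 1 (attained at k = 1)
  C[1][1] = min over k of (A[1][0] + B[0][1] = 4 + 4 = 8, A[1][1] + B[1][1] = 3 + 10 = 13, A[1][2] + B[2][1] = 7 + 7 = 14) = 8 (attained at k = 0)
  C[1][2] = min over k of (A[1][0] + B[0][2] = 4 + 1 = 5, A[1][1] + B[1][2] = 3 + 5 = 8, A[1][2] + B[2][2] = 7 + 4 = 11) = 5 (attained at k = 0)
  C[2][0] = min over k of (A[2][0] + B[0][0] = 4 + 0 = 4, A[2][1] + B[1][0] = 10 + -2 = 8, A[2][2] + B[2][0] = 1 + -1 = 0) = 0 (attained at k = 2)
  C[2][1] = min over k of (A[2][0] + B[0][1] = 4 + 4 = 8, A[2][1] + B[1][1] = 10 + 10 = 20, A[2][2] + B[2][1] = 1 + 7 = 8) = 8 (attained at k = 0)
  C[2][2] = min over k of (A[2][0] + B[0][2] = 4 + 1 = 5, A[2][1] + B[1][2] = 10 + 5 = 15, A[2][2] + B[2][2] = 1 + 4 = 5) = 5 (attained at k = 0)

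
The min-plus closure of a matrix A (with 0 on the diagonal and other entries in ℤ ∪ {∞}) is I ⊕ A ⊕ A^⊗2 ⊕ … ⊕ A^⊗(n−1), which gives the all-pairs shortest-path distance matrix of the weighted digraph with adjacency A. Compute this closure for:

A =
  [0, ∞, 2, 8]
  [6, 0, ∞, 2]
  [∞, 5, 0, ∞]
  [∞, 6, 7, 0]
Closure =
  [0, 7, 2, 8]
  [6, 0, 8, 2]
  [11, 5, 0, 7]
  [12, 6, 7, 0]

This is the Floyd-Warshall all-pairs shortest-path computation. For each intermediate vertex k = 0, 1, …, 3, update dist[i][j] ← min(dist[i][j], dist[i][k] + dist[k][j]). The final matrix gives, for each (i, j), the minimum total weight of any directed path from i to j (possibly empty when i = j).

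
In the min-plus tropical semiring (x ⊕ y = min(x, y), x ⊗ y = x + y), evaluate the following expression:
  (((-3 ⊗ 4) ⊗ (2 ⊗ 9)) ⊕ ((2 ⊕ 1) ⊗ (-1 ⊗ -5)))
(((-3 ⊗ 4) ⊗ (2 ⊗ 9)) ⊕ ((2 ⊕ 1) ⊗ (-1 ⊗ -5))) = -5

Expand innermost to outermost. Recall ⊕ takes the minimum of its arguments and ⊗ takes their sum. Working out the expression (((-3 ⊗ 4) ⊗ (2 ⊗ 9)) ⊕ ((2 ⊕ 1) ⊗ (-1 ⊗ -5))) gives -5.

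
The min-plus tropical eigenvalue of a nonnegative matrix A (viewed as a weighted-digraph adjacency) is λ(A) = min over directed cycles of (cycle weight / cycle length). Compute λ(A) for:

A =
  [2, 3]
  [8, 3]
λ(A) = 2

Enumerate directed cycles and compute their means (weight / length). Sample:
  cycle 0 → 0: weight = 2, length = 1, mean = 2/1 ≈ 2.000
  cycle 1 → 1: weight = 3, length = 1, mean = 3/1 ≈ 3.000
  cycle 0 → 1 → 0: weight = 11, length = 2, mean = 11/2 ≈ 5.500
  cycle 1 → 0 → 1: weight = 11, length = 2, mean = 11/2 ≈ 5.500
Minimum mean = 2.000, attained e.g. along the cycle 0 → 0 with weight 2 and length 1. So λ(A) = 2/1 = 2.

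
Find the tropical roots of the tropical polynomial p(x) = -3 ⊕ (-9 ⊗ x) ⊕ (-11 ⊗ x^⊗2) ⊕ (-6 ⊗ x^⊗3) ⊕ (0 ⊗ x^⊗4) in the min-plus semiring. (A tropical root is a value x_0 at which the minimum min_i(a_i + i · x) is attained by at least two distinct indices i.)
Roots: {-6, -5, 2, 6}

Each tropical root is a break point of the lower envelope of the lines y = a_i + i · x (there are 5 lines, with slopes 0, 1, ..., 4). Only the lines that attain the minimum somewhere contribute to roots; other lines are dominated. Here the surviving (envelope) indices are i = 4, i = 3, i = 2, i = 1, i = 0.
Intersections between consecutive envelope lines give the roots: for adjacent envelope indices i < j the intersection is x = (a_i − a_j) / (j − i). Reading off the sorted break points: {-6, -5, 2, 6}.
Verification: at each break x_0, at least two indices attain the minimum of min_i(a_i + i · x_0).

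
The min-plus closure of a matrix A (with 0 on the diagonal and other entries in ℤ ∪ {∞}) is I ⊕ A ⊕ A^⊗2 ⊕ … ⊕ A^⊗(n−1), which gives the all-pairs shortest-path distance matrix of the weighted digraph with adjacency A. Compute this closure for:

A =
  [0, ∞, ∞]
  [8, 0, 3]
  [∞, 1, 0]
Closure =
  [0, ∞, ∞]
  [8, 0, 3]
  [9, 1, 0]

This is the Floyd-Warshall all-pairs shortest-path computation. For each intermediate vertex k = 0, 1, …, 2, update dist[i][j] ← min(dist[i][j], dist[i][k] + dist[k][j]). The final matrix gives, for each (i, j), the minimum total weight of any directed path from i to j (possibly empty when i = j).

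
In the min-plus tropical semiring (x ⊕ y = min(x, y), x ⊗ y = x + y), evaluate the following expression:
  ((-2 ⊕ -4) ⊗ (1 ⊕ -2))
((-2 ⊕ -4) ⊗ (1 ⊕ -2)) = -6

Expand innermost to outermost. Recall ⊕ takes the minimum of its arguments and ⊗ takes their sum. Working out the expression ((-2 ⊕ -4) ⊗ (1 ⊕ -2)) gives -6.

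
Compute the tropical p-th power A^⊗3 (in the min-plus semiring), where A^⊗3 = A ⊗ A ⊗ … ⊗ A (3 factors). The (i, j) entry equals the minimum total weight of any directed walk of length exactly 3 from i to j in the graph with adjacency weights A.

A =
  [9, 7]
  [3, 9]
A^⊗3 =
  [19, 17]
  [13, 19]

Each entry (A^⊗3)_ij equals the minimum over all length-3 walks i = v_0 → v_1 → … → v_3 = j of Σ_t A[v_t][v_{t+1}]. For example, for (i, j) = (0, 1) we minimise over 4 possible intermediate vertex sequences; the minimum is 17, attained along the walk 0 → 1 → 0 → 1.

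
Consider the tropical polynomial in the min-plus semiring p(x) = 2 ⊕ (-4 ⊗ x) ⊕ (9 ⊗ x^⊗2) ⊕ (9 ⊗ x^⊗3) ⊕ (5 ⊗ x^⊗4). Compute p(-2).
p(-2) = -6

A tropical monomial a ⊗ x^⊗i evaluates to a + i · x. Evaluating each term at x = -2:
  Term 0 contributes 2 + 0 · -2 = 2
  Term 1 contributes -4 + 1 · -2 = -6
  Term 2 contributes 9 + 2 · -2 = 5
  Term 3 contributes 9 + 3 · -2 = 3
  Term 4 contributes 5 + 4 · -2 = -3
p(-2) = ⊕ of these = min[2, -6, 5, 3, -3] = -6.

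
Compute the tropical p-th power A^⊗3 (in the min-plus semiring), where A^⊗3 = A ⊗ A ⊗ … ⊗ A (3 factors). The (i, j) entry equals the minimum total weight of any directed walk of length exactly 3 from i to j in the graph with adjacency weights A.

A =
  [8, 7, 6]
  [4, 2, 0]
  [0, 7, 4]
A^⊗3 =
  [7, 11, 9]
  [2, 6, 4]
  [6, 9, 7]

Each entry (A^⊗3)_ij equals the minimum over all length-3 walks i = v_0 → v_1 → … → v_3 = j of Σ_t A[v_t][v_{t+1}]. For example, for (i, j) = (0, 2) we minimise over 9 possible intermediate vertex sequences; the minimum is 9, attained along the walk 0 → 1 → 1 → 2.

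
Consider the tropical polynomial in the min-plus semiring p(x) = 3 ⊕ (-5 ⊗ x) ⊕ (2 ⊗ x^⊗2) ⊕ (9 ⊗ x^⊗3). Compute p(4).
p(4) = -1

A tropical monomial a ⊗ x^⊗i evaluates to a + i · x. Evaluating each term at x = 4:
  Term 0 contributes 3 + 0 · 4 = 3
  Term 1 contributes -5 + 1 · 4 = -1
  Term 2 contributes 2 + 2 · 4 = 10
  Term 3 contributes 9 + 3 · 4 = 21
p(4) = ⊕ of these = min[3, -1, 10, 21] = -1.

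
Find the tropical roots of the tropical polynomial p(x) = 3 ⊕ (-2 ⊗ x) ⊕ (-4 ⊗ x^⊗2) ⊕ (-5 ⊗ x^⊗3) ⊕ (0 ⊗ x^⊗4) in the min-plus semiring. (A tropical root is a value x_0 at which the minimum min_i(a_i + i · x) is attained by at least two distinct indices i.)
Roots: {-5, 1, 2, 5}

Each tropical root is a break point of the lower envelope of the lines y = a_i + i · x (there are 5 lines, with slopes 0, 1, ..., 4). Only the lines that attain the minimum somewhere contribute to roots; other lines are dominated. Here the surviving (envelope) indices are i = 4, i = 3, i = 2, i = 1, i = 0.
Intersections between consecutive envelope lines give the roots: for adjacent envelope indices i < j the intersection is x = (a_i − a_j) / (j − i). Reading off the sorted break points: {-5, 1, 2, 5}.
Verification: at each break x_0, at least two indices attain the minimum of min_i(a_i + i · x_0).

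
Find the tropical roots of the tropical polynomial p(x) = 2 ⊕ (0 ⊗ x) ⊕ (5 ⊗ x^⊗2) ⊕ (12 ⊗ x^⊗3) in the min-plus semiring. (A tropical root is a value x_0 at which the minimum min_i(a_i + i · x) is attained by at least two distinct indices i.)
Roots: {-7, -5, 2}

Each tropical root is a break point of the lower envelope of the lines y = a_i + i · x (there are 4 lines, with slopes 0, 1, ..., 3). Only the lines that attain the minimum somewhere contribute to roots; other lines are dominated. Here the surviving (envelope) indices are i = 3, i = 2, i = 1, i = 0.
Intersections between consecutive envelope lines give the roots: for adjacent envelope indices i < j the intersection is x = (a_i − a_j) / (j − i). Reading off the sorted break points: {-7, -5, 2}.
Verification: at each break x_0, at least two indices attain the minimum of min_i(a_i + i · x_0).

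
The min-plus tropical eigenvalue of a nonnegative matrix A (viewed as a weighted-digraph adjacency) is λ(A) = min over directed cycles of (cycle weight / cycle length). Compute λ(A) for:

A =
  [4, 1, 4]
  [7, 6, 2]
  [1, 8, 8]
λ(A) = 4/3

Enumerate directed cycles and compute their means (weight / length). Sample:
  cycle 0 → 0: weight = 4, length = 1, mean = 4/1 ≈ 4.000
  cycle 1 → 1: weight = 6, length = 1, mean = 6/1 ≈ 6.000
  cycle 2 → 2: weight = 8, length = 1, mean = 8/1 ≈ 8.000
  cycle 0 → 1 → 0: weight = 8, length = 2, mean = 8/2 ≈ 4.000
  cycle 0 → 2 → 0: weight = 5, length = 2, mean = 5/2 ≈ 2.500
  cycle 1 → 0 → 1: weight = 8, length = 2, mean = 8/2 ≈ 4.000
Minimum mean = 1.333, attained e.g. along the cycle 0 → 1 → 2 → 0 with weight 4 and length 3. So λ(A) = 4/3 = 4/3.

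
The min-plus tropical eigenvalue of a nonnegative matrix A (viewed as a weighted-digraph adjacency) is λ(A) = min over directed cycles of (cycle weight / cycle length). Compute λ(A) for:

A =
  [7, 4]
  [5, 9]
λ(A) = 9/2

Enumerate directed cycles and compute their means (weight / length). Sample:
  cycle 0 → 0: weight = 7, length = 1, mean = 7/1 ≈ 7.000
  cycle 1 → 1: weight = 9, length = 1, mean = 9/1 ≈ 9.000
  cycle 0 → 1 → 0: weight = 9, length = 2, mean = 9/2 ≈ 4.500
  cycle 1 → 0 → 1: weight = 9, length = 2, mean = 9/2 ≈ 4.500
Minimum mean = 4.500, attained e.g. along the cycle 0 → 1 → 0 with weight 9 and length 2. So λ(A) = 9/2 = 9/2.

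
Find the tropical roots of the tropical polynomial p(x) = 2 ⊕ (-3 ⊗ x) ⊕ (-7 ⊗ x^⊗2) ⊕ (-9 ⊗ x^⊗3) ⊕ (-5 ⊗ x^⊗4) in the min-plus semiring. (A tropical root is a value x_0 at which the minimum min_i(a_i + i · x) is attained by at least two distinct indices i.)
Roots: {-4, 2, 4, 5}

Each tropical root is a break point of the lower envelope of the lines y = a_i + i · x (there are 5 lines, with slopes 0, 1, ..., 4). Only the lines that attain the minimum somewhere contribute to roots; other lines are dominated. Here the surviving (envelope) indices are i = 4, i = 3, i = 2, i = 1, i = 0.
Intersections between consecutive envelope lines give the roots: for adjacent envelope indices i < j the intersection is x = (a_i − a_j) / (j − i). Reading off the sorted break points: {-4, 2, 4, 5}.
Verification: at each break x_0, at least two indices attain the minimum of min_i(a_i + i · x_0).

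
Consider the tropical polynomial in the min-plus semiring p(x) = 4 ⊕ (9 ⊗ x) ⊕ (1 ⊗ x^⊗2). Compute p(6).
p(6) = 4

A tropical monomial a ⊗ x^⊗i evaluates to a + i · x. Evaluating each term at x = 6:
  Term 0 contributes 4 + 0 · 6 = 4
  Term 1 contributes 9 + 1 · 6 = 15
  Term 2 contributes 1 + 2 · 6 = 13
p(6) = ⊕ of these = min[4, 15, 13] = 4.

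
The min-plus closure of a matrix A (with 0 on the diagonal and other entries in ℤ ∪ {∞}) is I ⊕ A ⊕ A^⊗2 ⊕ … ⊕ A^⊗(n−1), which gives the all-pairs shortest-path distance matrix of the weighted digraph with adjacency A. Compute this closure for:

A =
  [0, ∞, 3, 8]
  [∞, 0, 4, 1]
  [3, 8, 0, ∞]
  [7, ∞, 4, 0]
Closure =
  [0, 11, 3, 8]
  [7, 0, 4, 1]
  [3, 8, 0, 9]
  [7, 12, 4, 0]

This is the Floyd-Warshall all-pairs shortest-path computation. For each intermediate vertex k = 0, 1, …, 3, update dist[i][j] ← min(dist[i][j], dist[i][k] + dist[k][j]). The final matrix gives, for each (i, j), the minimum total weight of any directed path from i to j (possibly empty when i = j).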